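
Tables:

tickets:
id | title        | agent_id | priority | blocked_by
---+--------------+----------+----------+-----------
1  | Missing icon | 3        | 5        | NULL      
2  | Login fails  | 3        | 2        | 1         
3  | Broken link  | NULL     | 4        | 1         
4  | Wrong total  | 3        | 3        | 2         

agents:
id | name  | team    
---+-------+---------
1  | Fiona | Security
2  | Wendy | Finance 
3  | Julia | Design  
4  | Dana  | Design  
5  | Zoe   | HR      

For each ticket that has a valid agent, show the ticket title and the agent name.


INNER JOIN keeps only tickets rows whose agent_id matches an id in agents. Walk through each ticket:
  - ticket 1 (Missing icon): agent_id=3 -> matches Julia
  - ticket 2 (Login fails): agent_id=3 -> matches Julia
  - ticket 3 (Broken link): agent_id=NULL, no match -> dropped
  - ticket 4 (Wrong total): agent_id=3 -> matches Julia
So 1 of 4 rows is dropped.

SQL:
SELECT a.title, b.name AS agent
FROM tickets a
INNER JOIN agents b ON a.agent_id = b.id

Result:
title        | agent
-------------+------
Missing icon | Julia
Login fails  | Julia
Wrong total  | Julia


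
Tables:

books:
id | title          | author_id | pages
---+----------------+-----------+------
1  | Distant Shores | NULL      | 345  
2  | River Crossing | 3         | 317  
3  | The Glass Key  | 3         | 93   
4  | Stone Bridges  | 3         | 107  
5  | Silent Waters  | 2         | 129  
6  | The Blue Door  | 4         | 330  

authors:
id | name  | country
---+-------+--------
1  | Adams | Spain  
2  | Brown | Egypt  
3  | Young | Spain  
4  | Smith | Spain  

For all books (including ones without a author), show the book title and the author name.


LEFT JOIN keeps every row from books (the left table); where author_id has no match in authors, the author columns become NULL. Walk through each book:
  - book 1 (Distant Shores): author_id=NULL, no match -> kept with NULL
  - book 2 (River Crossing): author_id=3 -> matches Young
  - book 3 (The Glass Key): author_id=3 -> matches Young
  - book 4 (Stone Bridges): author_id=3 -> matches Young
  - book 5 (Silent Waters): author_id=2 -> matches Brown
  - book 6 (The Blue Door): author_id=4 -> matches Smith
All 6 rows appear; 1 has NULL author.

SQL:
SELECT a.title, b.name AS author
FROM books a
LEFT JOIN authors b ON a.author_id = b.id

Result:
title          | author
---------------+-------
Distant Shores | NULL  
River Crossing | Young 
The Glass Key  | Young 
Stone Bridges  | Young 
Silent Waters  | Brown 
The Blue Door  | Smith 


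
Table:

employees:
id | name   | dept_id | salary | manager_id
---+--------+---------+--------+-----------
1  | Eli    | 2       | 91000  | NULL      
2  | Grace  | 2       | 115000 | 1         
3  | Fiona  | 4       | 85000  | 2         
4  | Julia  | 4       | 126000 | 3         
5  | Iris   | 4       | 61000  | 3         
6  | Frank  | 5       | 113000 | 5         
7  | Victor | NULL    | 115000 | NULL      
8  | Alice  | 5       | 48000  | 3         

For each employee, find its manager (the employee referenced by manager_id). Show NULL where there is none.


This is a self-join: employees is joined to a second copy of itself, matching each row's manager_id to another row's id. Use LEFT JOIN so rows with manager_id=NULL are kept.
  - employee 1 (Eli): manager_id=NULL -> NULL
  - employee 2 (Grace): manager_id=1 -> Eli
  - employee 3 (Fiona): manager_id=2 -> Grace
  - employee 4 (Julia): manager_id=3 -> Fiona
  - employee 5 (Iris): manager_id=3 -> Fiona
  - employee 6 (Frank): manager_id=5 -> Iris
  - employee 7 (Victor): manager_id=NULL -> NULL
  - employee 8 (Alice): manager_id=3 -> Fiona

SQL:
SELECT a.name AS item, b.name AS manager
FROM employees a
LEFT JOIN employees b ON a.manager_id = b.id

Result:
item   | manager
-------+--------
Eli    | NULL   
Grace  | Eli    
Fiona  | Grace  
Julia  | Fiona  
Iris   | Fiona  
Frank  | Iris   
Victor | NULL   
Alice  | Fiona  


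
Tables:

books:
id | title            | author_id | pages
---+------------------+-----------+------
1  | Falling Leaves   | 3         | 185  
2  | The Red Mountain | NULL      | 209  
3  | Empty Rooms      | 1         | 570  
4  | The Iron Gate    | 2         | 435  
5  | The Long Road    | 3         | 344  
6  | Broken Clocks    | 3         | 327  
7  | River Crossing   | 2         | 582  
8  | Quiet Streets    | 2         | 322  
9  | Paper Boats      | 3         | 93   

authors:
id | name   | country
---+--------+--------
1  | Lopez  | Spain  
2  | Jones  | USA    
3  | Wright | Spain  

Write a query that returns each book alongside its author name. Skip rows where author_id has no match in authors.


INNER JOIN keeps only books rows whose author_id matches an id in authors. Walk through each book:
  - book 1 (Falling Leaves): author_id=3 -> matches Wright
  - book 2 (The Red Mountain): author_id=NULL, no match -> dropped
  - book 3 (Empty Rooms): author_id=1 -> matches Lopez
  - book 4 (The Iron Gate): author_id=2 -> matches Jones
  - book 5 (The Long Road): author_id=3 -> matches Wright
  - book 6 (Broken Clocks): author_id=3 -> matches Wright
  - book 7 (River Crossing): author_id=2 -> matches Jones
  - book 8 (Quiet Streets): author_id=2 -> matches Jones
  - book 9 (Paper Boats): author_id=3 -> matches Wright
So 1 of 9 rows is dropped.

SQL:
SELECT a.title, b.name AS author
FROM books a
INNER JOIN authors b ON a.author_id = b.id

Result:
title          | author
---------------+-------
Falling Leaves | Wright
Empty Rooms    | Lopez 
The Iron Gate  | Jones 
The Long Road  | Wright
Broken Clocks  | Wright
River Crossing | Jones 
Quiet Streets  | Jones 
Paper Boats    | Wright


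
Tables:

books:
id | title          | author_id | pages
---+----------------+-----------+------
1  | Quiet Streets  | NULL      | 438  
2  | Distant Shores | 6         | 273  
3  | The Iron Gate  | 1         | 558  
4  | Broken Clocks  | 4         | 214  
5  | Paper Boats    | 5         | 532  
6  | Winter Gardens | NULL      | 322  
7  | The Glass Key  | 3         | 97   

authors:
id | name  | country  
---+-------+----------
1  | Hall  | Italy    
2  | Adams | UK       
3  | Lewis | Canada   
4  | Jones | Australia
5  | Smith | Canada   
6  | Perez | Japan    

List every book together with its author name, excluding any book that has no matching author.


INNER JOIN keeps only books rows whose author_id matches an id in authors. Walk through each book:
  - book 1 (Quiet Streets): author_id=NULL, no match -> dropped
  - book 2 (Distant Shores): author_id=6 -> matches Perez
  - book 3 (The Iron Gate): author_id=1 -> matches Hall
  - book 4 (Broken Clocks): author_id=4 -> matches Jones
  - book 5 (Paper Boats): author_id=5 -> matches Smith
  - book 6 (Winter Gardens): author_id=NULL, no match -> dropped
  - book 7 (The Glass Key): author_id=3 -> matches Lewis
So 2 of 7 rows are dropped.

SQL:
SELECT a.title, b.name AS author
FROM books a
INNER JOIN authors b ON a.author_id = b.id

Result:
title          | author
---------------+-------
Distant Shores | Perez 
The Iron Gate  | Hall  
Broken Clocks  | Jones 
Paper Boats    | Smith 
The Glass Key  | Lewis 


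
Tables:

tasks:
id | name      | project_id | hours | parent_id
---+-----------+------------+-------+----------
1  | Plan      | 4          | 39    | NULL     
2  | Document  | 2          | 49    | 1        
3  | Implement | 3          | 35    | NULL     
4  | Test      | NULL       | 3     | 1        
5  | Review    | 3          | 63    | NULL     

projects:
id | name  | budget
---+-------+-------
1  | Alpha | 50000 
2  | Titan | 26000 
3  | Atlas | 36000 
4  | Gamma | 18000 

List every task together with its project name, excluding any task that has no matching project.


INNER JOIN keeps only tasks rows whose project_id matches an id in projects. Walk through each task:
  - task 1 (Plan): project_id=4 -> matches Gamma
  - task 2 (Document): project_id=2 -> matches Titan
  - task 3 (Implement): project_id=3 -> matches Atlas
  - task 4 (Test): project_id=NULL, no match -> dropped
  - task 5 (Review): project_id=3 -> matches Atlas
So 1 of 5 rows is dropped.

SQL:
SELECT a.name, b.name AS project
FROM tasks a
INNER JOIN projects b ON a.project_id = b.id

Result:
name      | project
----------+--------
Plan      | Gamma  
Document  | Titan  
Implement | Atlas  
Review    | Atlas  


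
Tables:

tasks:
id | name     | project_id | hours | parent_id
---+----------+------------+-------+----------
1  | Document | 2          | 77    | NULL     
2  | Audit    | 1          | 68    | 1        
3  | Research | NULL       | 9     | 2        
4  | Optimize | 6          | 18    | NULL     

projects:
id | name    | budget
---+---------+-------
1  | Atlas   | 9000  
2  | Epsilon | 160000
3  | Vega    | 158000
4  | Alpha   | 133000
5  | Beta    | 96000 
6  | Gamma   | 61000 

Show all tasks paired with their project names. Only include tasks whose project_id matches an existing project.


INNER JOIN keeps only tasks rows whose project_id matches an id in projects. Walk through each task:
  - task 1 (Document): project_id=2 -> matches Epsilon
  - task 2 (Audit): project_id=1 -> matches Atlas
  - task 3 (Research): project_id=NULL, no match -> dropped
  - task 4 (Optimize): project_id=6 -> matches Gamma
So 1 of 4 rows is dropped.

SQL:
SELECT a.name, b.name AS project
FROM tasks a
INNER JOIN projects b ON a.project_id = b.id

Result:
name     | project
---------+--------
Document | Epsilon
Audit    | Atlas  
Optimize | Gamma  


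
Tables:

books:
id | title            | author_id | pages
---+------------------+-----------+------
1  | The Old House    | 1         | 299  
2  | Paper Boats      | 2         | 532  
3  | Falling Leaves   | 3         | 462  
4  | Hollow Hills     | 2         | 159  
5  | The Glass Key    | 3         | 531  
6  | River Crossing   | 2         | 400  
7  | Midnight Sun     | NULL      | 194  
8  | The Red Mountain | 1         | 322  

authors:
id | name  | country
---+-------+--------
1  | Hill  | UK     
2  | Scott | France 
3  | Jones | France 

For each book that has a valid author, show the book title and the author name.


INNER JOIN keeps only books rows whose author_id matches an id in authors. Walk through each book:
  - book 1 (The Old House): author_id=1 -> matches Hill
  - book 2 (Paper Boats): author_id=2 -> matches Scott
  - book 3 (Falling Leaves): author_id=3 -> matches Jones
  - book 4 (Hollow Hills): author_id=2 -> matches Scott
  - book 5 (The Glass Key): author_id=3 -> matches Jones
  - book 6 (River Crossing): author_id=2 -> matches Scott
  - book 7 (Midnight Sun): author_id=NULL, no match -> dropped
  - book 8 (The Red Mountain): author_id=1 -> matches Hill
So 1 of 8 rows is dropped.

SQL:
SELECT a.title, b.name AS author
FROM books a
INNER JOIN authors b ON a.author_id = b.id

Result:
title            | author
-----------------+-------
The Old House    | Hill  
Paper Boats      | Scott 
Falling Leaves   | Jones 
Hollow Hills     | Scott 
The Glass Key    | Jones 
River Crossing   | Scott 
The Red Mountain | Hill  


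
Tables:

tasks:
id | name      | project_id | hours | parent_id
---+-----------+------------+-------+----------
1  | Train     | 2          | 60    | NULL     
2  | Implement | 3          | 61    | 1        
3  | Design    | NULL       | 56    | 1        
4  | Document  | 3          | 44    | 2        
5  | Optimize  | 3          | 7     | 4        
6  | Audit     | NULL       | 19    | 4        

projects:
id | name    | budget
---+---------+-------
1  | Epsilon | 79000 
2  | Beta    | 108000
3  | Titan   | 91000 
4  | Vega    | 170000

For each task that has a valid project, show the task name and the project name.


INNER JOIN keeps only tasks rows whose project_id matches an id in projects. Walk through each task:
  - task 1 (Train): project_id=2 -> matches Beta
  - task 2 (Implement): project_id=3 -> matches Titan
  - task 3 (Design): project_id=NULL, no match -> dropped
  - task 4 (Document): project_id=3 -> matches Titan
  - task 5 (Optimize): project_id=3 -> matches Titan
  - task 6 (Audit): project_id=NULL, no match -> dropped
So 2 of 6 rows are dropped.

SQL:
SELECT a.name, b.name AS project
FROM tasks a
INNER JOIN projects b ON a.project_id = b.id

Result:
name      | project
----------+--------
Train     | Beta   
Implement | Titan  
Document  | Titan  
Optimize  | Titan  


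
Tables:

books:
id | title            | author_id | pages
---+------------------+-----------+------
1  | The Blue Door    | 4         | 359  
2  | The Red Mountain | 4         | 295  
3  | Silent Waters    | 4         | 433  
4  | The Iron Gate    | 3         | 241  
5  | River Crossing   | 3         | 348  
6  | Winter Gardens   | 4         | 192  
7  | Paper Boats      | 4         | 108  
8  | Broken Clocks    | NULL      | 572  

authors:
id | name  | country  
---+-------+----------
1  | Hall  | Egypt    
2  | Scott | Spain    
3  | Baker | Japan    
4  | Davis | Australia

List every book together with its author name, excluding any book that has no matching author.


INNER JOIN keeps only books rows whose author_id matches an id in authors. Walk through each book:
  - book 1 (The Blue Door): author_id=4 -> matches Davis
  - book 2 (The Red Mountain): author_id=4 -> matches Davis
  - book 3 (Silent Waters): author_id=4 -> matches Davis
  - book 4 (The Iron Gate): author_id=3 -> matches Baker
  - book 5 (River Crossing): author_id=3 -> matches Baker
  - book 6 (Winter Gardens): author_id=4 -> matches Davis
  - book 7 (Paper Boats): author_id=4 -> matches Davis
  - book 8 (Broken Clocks): author_id=NULL, no match -> dropped
So 1 of 8 rows is dropped.

SQL:
SELECT a.title, b.name AS author
FROM books a
INNER JOIN authors b ON a.author_id = b.id

Result:
title            | author
-----------------+-------
The Blue Door    | Davis 
The Red Mountain | Davis 
Silent Waters    | Davis 
The Iron Gate    | Baker 
River Crossing   | Baker 
Winter Gardens   | Davis 
Paper Boats      | Davis 


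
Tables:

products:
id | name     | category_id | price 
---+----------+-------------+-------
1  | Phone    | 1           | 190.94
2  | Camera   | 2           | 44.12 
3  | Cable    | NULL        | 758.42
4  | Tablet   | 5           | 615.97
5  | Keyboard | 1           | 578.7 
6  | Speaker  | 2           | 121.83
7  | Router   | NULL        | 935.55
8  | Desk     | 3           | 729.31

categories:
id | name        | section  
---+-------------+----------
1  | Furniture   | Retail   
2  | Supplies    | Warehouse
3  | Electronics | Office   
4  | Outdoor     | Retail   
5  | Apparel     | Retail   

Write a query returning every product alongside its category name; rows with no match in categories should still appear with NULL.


LEFT JOIN keeps every row from products (the left table); where category_id has no match in categories, the category columns become NULL. Walk through each product:
  - product 1 (Phone): category_id=1 -> matches Furniture
  - product 2 (Camera): category_id=2 -> matches Supplies
  - product 3 (Cable): category_id=NULL, no match -> kept with NULL
  - product 4 (Tablet): category_id=5 -> matches Apparel
  - product 5 (Keyboard): category_id=1 -> matches Furniture
  - product 6 (Speaker): category_id=2 -> matches Supplies
  - product 7 (Router): category_id=NULL, no match -> kept with NULL
  - product 8 (Desk): category_id=3 -> matches Electronics
All 8 rows appear; 2 have NULL category.

SQL:
SELECT a.name, b.name AS category
FROM products a
LEFT JOIN categories b ON a.category_id = b.id

Result:
name     | category   
---------+------------
Phone    | Furniture  
Camera   | Supplies   
Cable    | NULL       
Tablet   | Apparel    
Keyboard | Furniture  
Speaker  | Supplies   
Router   | NULL       
Desk     | Electronics


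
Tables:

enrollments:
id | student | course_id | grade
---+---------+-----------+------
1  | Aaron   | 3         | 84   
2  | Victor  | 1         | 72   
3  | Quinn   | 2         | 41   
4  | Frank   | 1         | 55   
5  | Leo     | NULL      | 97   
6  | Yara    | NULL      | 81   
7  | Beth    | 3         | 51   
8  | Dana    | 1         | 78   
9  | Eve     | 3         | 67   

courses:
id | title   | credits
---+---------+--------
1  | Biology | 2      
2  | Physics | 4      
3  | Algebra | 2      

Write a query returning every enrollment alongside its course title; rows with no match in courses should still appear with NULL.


LEFT JOIN keeps every row from enrollments (the left table); where course_id has no match in courses, the course columns become NULL. Walk through each enrollment:
  - enrollment 1 (Aaron): course_id=3 -> matches Algebra
  - enrollment 2 (Victor): course_id=1 -> matches Biology
  - enrollment 3 (Quinn): course_id=2 -> matches Physics
  - enrollment 4 (Frank): course_id=1 -> matches Biology
  - enrollment 5 (Leo): course_id=NULL, no match -> kept with NULL
  - enrollment 6 (Yara): course_id=NULL, no match -> kept with NULL
  - enrollment 7 (Beth): course_id=3 -> matches Algebra
  - enrollment 8 (Dana): course_id=1 -> matches Biology
  - enrollment 9 (Eve): course_id=3 -> matches Algebra
All 9 rows appear; 2 have NULL course.

SQL:
SELECT a.student, b.title AS course
FROM enrollments a
LEFT JOIN courses b ON a.course_id = b.id

Result:
student | course 
--------+--------
Aaron   | Algebra
Victor  | Biology
Quinn   | Physics
Frank   | Biology
Leo     | NULL   
Yara    | NULL   
Beth    | Algebra
Dana    | Biology
Eve     | Algebra


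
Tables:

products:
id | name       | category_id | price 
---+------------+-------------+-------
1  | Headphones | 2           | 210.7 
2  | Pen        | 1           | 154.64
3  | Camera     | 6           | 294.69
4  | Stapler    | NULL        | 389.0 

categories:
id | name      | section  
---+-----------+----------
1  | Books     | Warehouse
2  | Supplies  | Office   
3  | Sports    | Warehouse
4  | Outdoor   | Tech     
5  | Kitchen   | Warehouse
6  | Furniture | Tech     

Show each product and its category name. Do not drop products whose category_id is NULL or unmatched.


LEFT JOIN keeps every row from products (the left table); where category_id has no match in categories, the category columns become NULL. Walk through each product:
  - product 1 (Headphones): category_id=2 -> matches Supplies
  - product 2 (Pen): category_id=1 -> matches Books
  - product 3 (Camera): category_id=6 -> matches Furniture
  - product 4 (Stapler): category_id=NULL, no match -> kept with NULL
All 4 rows appear; 1 has NULL category.

SQL:
SELECT a.name, b.name AS category
FROM products a
LEFT JOIN categories b ON a.category_id = b.id

Result:
name       | category 
-----------+----------
Headphones | Supplies 
Pen        | Books    
Camera     | Furniture
Stapler    | NULL     


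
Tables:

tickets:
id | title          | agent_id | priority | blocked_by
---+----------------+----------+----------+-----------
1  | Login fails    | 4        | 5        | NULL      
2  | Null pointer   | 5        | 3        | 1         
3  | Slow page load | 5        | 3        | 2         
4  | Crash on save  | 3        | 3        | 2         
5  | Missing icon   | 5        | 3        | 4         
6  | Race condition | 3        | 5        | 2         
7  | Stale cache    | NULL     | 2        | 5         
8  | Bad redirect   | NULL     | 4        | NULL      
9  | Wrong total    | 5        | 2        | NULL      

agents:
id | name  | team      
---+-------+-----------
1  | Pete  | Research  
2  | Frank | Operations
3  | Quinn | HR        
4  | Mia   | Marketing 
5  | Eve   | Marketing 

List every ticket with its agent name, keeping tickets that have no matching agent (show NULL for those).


LEFT JOIN keeps every row from tickets (the left table); where agent_id has no match in agents, the agent columns become NULL. Walk through each ticket:
  - ticket 1 (Login fails): agent_id=4 -> matches Mia
  - ticket 2 (Null pointer): agent_id=5 -> matches Eve
  - ticket 3 (Slow page load): agent_id=5 -> matches Eve
  - ticket 4 (Crash on save): agent_id=3 -> matches Quinn
  - ticket 5 (Missing icon): agent_id=5 -> matches Eve
  - ticket 6 (Race condition): agent_id=3 -> matches Quinn
  - ticket 7 (Stale cache): agent_id=NULL, no match -> kept with NULL
  - ticket 8 (Bad redirect): agent_id=NULL, no match -> kept with NULL
  - ticket 9 (Wrong total): agent_id=5 -> matches Eve
All 9 rows appear; 2 have NULL agent.

SQL:
SELECT a.title, b.name AS agent
FROM tickets a
LEFT JOIN agents b ON a.agent_id = b.id

Result:
title          | agent
---------------+------
Login fails    | Mia  
Null pointer   | Eve  
Slow page load | Eve  
Crash on save  | Quinn
Missing icon   | Eve  
Race condition | Quinn
Stale cache    | NULL 
Bad redirect   | NULL 
Wrong total    | Eve  


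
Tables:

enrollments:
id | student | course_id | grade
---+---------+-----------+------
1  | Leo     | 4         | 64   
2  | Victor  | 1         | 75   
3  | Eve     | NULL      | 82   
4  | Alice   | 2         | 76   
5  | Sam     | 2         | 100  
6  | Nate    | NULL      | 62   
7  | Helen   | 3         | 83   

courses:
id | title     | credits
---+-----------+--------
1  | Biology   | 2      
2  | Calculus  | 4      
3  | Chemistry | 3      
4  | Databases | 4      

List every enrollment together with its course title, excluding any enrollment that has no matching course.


INNER JOIN keeps only enrollments rows whose course_id matches an id in courses. Walk through each enrollment:
  - enrollment 1 (Leo): course_id=4 -> matches Databases
  - enrollment 2 (Victor): course_id=1 -> matches Biology
  - enrollment 3 (Eve): course_id=NULL, no match -> dropped
  - enrollment 4 (Alice): course_id=2 -> matches Calculus
  - enrollment 5 (Sam): course_id=2 -> matches Calculus
  - enrollment 6 (Nate): course_id=NULL, no match -> dropped
  - enrollment 7 (Helen): course_id=3 -> matches Chemistry
So 2 of 7 rows are dropped.

SQL:
SELECT a.student, b.title AS course
FROM enrollments a
INNER JOIN courses b ON a.course_id = b.id

Result:
student | course   
--------+----------
Leo     | Databases
Victor  | Biology  
Alice   | Calculus 
Sam     | Calculus 
Helen   | Chemistry


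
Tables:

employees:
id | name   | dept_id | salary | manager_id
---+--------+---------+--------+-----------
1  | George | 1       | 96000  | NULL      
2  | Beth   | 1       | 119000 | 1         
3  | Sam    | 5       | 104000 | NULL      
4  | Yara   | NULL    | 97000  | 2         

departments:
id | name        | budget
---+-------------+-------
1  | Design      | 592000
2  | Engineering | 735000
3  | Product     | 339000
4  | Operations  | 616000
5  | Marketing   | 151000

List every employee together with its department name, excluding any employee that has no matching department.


INNER JOIN keeps only employees rows whose dept_id matches an id in departments. Walk through each employee:
  - employee 1 (George): dept_id=1 -> matches Design
  - employee 2 (Beth): dept_id=1 -> matches Design
  - employee 3 (Sam): dept_id=5 -> matches Marketing
  - employee 4 (Yara): dept_id=NULL, no match -> dropped
So 1 of 4 rows is dropped.

SQL:
SELECT a.name, b.name AS department
FROM employees a
INNER JOIN departments b ON a.dept_id = b.id

Result:
name   | department
-------+-----------
George | Design    
Beth   | Design    
Sam    | Marketing 


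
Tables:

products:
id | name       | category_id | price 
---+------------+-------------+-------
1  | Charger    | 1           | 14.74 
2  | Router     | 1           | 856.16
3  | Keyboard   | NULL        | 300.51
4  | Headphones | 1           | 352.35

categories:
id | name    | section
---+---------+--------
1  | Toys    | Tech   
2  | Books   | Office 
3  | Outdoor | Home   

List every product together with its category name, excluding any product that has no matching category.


INNER JOIN keeps only products rows whose category_id matches an id in categories. Walk through each product:
  - product 1 (Charger): category_id=1 -> matches Toys
  - product 2 (Router): category_id=1 -> matches Toys
  - product 3 (Keyboard): category_id=NULL, no match -> dropped
  - product 4 (Headphones): category_id=1 -> matches Toys
So 1 of 4 rows is dropped.

SQL:
SELECT a.name, b.name AS category
FROM products a
INNER JOIN categories b ON a.category_id = b.id

Result:
name       | category
-----------+---------
Charger    | Toys    
Router     | Toys    
Headphones | Toys    


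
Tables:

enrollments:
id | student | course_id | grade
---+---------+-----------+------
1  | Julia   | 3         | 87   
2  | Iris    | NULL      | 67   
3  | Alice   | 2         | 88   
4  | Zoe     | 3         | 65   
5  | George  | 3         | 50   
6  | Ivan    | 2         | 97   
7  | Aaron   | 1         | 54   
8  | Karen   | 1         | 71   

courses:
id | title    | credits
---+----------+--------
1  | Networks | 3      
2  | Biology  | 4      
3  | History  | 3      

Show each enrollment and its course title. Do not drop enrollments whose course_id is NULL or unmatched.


LEFT JOIN keeps every row from enrollments (the left table); where course_id has no match in courses, the course columns become NULL. Walk through each enrollment:
  - enrollment 1 (Julia): course_id=3 -> matches History
  - enrollment 2 (Iris): course_id=NULL, no match -> kept with NULL
  - enrollment 3 (Alice): course_id=2 -> matches Biology
  - enrollment 4 (Zoe): course_id=3 -> matches History
  - enrollment 5 (George): course_id=3 -> matches History
  - enrollment 6 (Ivan): course_id=2 -> matches Biology
  - enrollment 7 (Aaron): course_id=1 -> matches Networks
  - enrollment 8 (Karen): course_id=1 -> matches Networks
All 8 rows appear; 1 has NULL course.

SQL:
SELECT a.student, b.title AS course
FROM enrollments a
LEFT JOIN courses b ON a.course_id = b.id

Result:
student | course  
--------+---------
Julia   | History 
Iris    | NULL    
Alice   | Biology 
Zoe     | History 
George  | History 
Ivan    | Biology 
Aaron   | Networks
Karen   | Networks


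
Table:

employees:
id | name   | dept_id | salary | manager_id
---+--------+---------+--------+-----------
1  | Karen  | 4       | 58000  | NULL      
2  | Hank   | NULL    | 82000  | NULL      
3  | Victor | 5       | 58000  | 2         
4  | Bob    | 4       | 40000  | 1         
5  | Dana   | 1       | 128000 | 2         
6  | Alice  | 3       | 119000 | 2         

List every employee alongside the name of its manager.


This is a self-join: employees is joined to a second copy of itself, matching each row's manager_id to another row's id. Use LEFT JOIN so rows with manager_id=NULL are kept.
  - employee 1 (Karen): manager_id=NULL -> NULL
  - employee 2 (Hank): manager_id=NULL -> NULL
  - employee 3 (Victor): manager_id=2 -> Hank
  - employee 4 (Bob): manager_id=1 -> Karen
  - employee 5 (Dana): manager_id=2 -> Hank
  - employee 6 (Alice): manager_id=2 -> Hank

SQL:
SELECT a.name AS item, b.name AS manager
FROM employees a
LEFT JOIN employees b ON a.manager_id = b.id

Result:
item   | manager
-------+--------
Karen  | NULL   
Hank   | NULL   
Victor | Hank   
Bob    | Karen  
Dana   | Hank   
Alice  | Hank   


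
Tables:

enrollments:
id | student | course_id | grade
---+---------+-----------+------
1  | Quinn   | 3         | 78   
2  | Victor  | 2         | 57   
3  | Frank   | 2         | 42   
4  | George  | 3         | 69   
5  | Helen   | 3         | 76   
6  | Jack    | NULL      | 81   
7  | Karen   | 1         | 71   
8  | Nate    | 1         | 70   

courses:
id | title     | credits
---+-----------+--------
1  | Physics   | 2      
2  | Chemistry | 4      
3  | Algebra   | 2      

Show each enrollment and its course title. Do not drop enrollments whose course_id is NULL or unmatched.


LEFT JOIN keeps every row from enrollments (the left table); where course_id has no match in courses, the course columns become NULL. Walk through each enrollment:
  - enrollment 1 (Quinn): course_id=3 -> matches Algebra
  - enrollment 2 (Victor): course_id=2 -> matches Chemistry
  - enrollment 3 (Frank): course_id=2 -> matches Chemistry
  - enrollment 4 (George): course_id=3 -> matches Algebra
  - enrollment 5 (Helen): course_id=3 -> matches Algebra
  - enrollment 6 (Jack): course_id=NULL, no match -> kept with NULL
  - enrollment 7 (Karen): course_id=1 -> matches Physics
  - enrollment 8 (Nate): course_id=1 -> matches Physics
All 8 rows appear; 1 has NULL course.

SQL:
SELECT a.student, b.title AS course
FROM enrollments a
LEFT JOIN courses b ON a.course_id = b.id

Result:
student | course   
--------+----------
Quinn   | Algebra  
Victor  | Chemistry
Frank   | Chemistry
George  | Algebra  
Helen   | Algebra  
Jack    | NULL     
Karen   | Physics  
Nate    | Physics  


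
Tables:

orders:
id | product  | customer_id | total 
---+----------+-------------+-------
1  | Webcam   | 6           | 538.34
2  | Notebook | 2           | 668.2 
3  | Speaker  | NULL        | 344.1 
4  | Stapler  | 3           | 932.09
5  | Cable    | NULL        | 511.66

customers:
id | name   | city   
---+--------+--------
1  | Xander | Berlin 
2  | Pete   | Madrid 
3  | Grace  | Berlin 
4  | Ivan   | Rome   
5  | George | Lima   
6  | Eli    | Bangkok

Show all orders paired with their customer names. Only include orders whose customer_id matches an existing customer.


INNER JOIN keeps only orders rows whose customer_id matches an id in customers. Walk through each order:
  - order 1 (Webcam): customer_id=6 -> matches Eli
  - order 2 (Notebook): customer_id=2 -> matches Pete
  - order 3 (Speaker): customer_id=NULL, no match -> dropped
  - order 4 (Stapler): customer_id=3 -> matches Grace
  - order 5 (Cable): customer_id=NULL, no match -> dropped
So 2 of 5 rows are dropped.

SQL:
SELECT a.product, b.name AS customer
FROM orders a
INNER JOIN customers b ON a.customer_id = b.id

Result:
product  | customer
---------+---------
Webcam   | Eli     
Notebook | Pete    
Stapler  | Grace   


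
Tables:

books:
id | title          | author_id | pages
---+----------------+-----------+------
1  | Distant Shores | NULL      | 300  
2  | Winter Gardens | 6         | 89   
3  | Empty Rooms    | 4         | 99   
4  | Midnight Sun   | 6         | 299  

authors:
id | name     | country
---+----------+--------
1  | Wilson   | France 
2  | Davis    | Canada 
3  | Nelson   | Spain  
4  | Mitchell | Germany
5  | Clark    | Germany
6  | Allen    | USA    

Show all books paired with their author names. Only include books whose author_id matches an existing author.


INNER JOIN keeps only books rows whose author_id matches an id in authors. Walk through each book:
  - book 1 (Distant Shores): author_id=NULL, no match -> dropped
  - book 2 (Winter Gardens): author_id=6 -> matches Allen
  - book 3 (Empty Rooms): author_id=4 -> matches Mitchell
  - book 4 (Midnight Sun): author_id=6 -> matches Allen
So 1 of 4 rows is dropped.

SQL:
SELECT a.title, b.name AS author
FROM books a
INNER JOIN authors b ON a.author_id = b.id

Result:
title          | author  
---------------+---------
Winter Gardens | Allen   
Empty Rooms    | Mitchell
Midnight Sun   | Allen   


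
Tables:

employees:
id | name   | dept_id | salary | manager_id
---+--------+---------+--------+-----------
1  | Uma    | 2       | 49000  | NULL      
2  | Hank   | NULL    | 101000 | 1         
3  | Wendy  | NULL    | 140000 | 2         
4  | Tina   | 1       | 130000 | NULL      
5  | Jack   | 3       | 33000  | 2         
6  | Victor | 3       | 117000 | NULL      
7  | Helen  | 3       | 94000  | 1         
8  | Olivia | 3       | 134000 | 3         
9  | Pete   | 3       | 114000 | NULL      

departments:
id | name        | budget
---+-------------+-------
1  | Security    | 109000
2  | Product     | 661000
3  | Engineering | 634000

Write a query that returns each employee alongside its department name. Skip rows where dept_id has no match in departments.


INNER JOIN keeps only employees rows whose dept_id matches an id in departments. Walk through each employee:
  - employee 1 (Uma): dept_id=2 -> matches Product
  - employee 2 (Hank): dept_id=NULL, no match -> dropped
  - employee 3 (Wendy): dept_id=NULL, no match -> dropped
  - employee 4 (Tina): dept_id=1 -> matches Security
  - employee 5 (Jack): dept_id=3 -> matches Engineering
  - employee 6 (Victor): dept_id=3 -> matches Engineering
  - employee 7 (Helen): dept_id=3 -> matches Engineering
  - employee 8 (Olivia): dept_id=3 -> matches Engineering
  - employee 9 (Pete): dept_id=3 -> matches Engineering
So 2 of 9 rows are dropped.

SQL:
SELECT a.name, b.name AS department
FROM employees a
INNER JOIN departments b ON a.dept_id = b.id

Result:
name   | department 
-------+------------
Uma    | Product    
Tina   | Security   
Jack   | Engineering
Victor | Engineering
Helen  | Engineering
Olivia | Engineering
Pete   | Engineering


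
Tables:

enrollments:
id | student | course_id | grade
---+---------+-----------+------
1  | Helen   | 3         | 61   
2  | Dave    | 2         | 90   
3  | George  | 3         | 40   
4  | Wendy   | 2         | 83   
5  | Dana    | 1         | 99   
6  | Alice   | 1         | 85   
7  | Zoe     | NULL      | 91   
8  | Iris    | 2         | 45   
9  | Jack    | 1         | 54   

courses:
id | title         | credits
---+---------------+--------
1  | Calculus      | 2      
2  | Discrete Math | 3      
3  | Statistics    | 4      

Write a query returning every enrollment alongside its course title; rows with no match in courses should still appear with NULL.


LEFT JOIN keeps every row from enrollments (the left table); where course_id has no match in courses, the course columns become NULL. Walk through each enrollment:
  - enrollment 1 (Helen): course_id=3 -> matches Statistics
  - enrollment 2 (Dave): course_id=2 -> matches Discrete Math
  - enrollment 3 (George): course_id=3 -> matches Statistics
  - enrollment 4 (Wendy): course_id=2 -> matches Discrete Math
  - enrollment 5 (Dana): course_id=1 -> matches Calculus
  - enrollment 6 (Alice): course_id=1 -> matches Calculus
  - enrollment 7 (Zoe): course_id=NULL, no match -> kept with NULL
  - enrollment 8 (Iris): course_id=2 -> matches Discrete Math
  - enrollment 9 (Jack): course_id=1 -> matches Calculus
All 9 rows appear; 1 has NULL course.

SQL:
SELECT a.student, b.title AS course
FROM enrollments a
LEFT JOIN courses b ON a.course_id = b.id

Result:
student | course       
--------+--------------
Helen   | Statistics   
Dave    | Discrete Math
George  | Statistics   
Wendy   | Discrete Math
Dana    | Calculus     
Alice   | Calculus     
Zoe     | NULL         
Iris    | Discrete Math
Jack    | Calculus     


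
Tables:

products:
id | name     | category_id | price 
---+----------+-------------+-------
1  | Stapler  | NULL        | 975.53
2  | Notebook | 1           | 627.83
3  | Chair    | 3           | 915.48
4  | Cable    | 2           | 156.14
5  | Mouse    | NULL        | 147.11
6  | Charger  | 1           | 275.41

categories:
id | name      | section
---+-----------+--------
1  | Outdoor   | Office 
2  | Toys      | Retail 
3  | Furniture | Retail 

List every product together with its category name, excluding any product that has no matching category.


INNER JOIN keeps only products rows whose category_id matches an id in categories. Walk through each product:
  - product 1 (Stapler): category_id=NULL, no match -> dropped
  - product 2 (Notebook): category_id=1 -> matches Outdoor
  - product 3 (Chair): category_id=3 -> matches Furniture
  - product 4 (Cable): category_id=2 -> matches Toys
  - product 5 (Mouse): category_id=NULL, no match -> dropped
  - product 6 (Charger): category_id=1 -> matches Outdoor
So 2 of 6 rows are dropped.

SQL:
SELECT a.name, b.name AS category
FROM products a
INNER JOIN categories b ON a.category_id = b.id

Result:
name     | category 
---------+----------
Notebook | Outdoor  
Chair    | Furniture
Cable    | Toys     
Charger  | Outdoor  


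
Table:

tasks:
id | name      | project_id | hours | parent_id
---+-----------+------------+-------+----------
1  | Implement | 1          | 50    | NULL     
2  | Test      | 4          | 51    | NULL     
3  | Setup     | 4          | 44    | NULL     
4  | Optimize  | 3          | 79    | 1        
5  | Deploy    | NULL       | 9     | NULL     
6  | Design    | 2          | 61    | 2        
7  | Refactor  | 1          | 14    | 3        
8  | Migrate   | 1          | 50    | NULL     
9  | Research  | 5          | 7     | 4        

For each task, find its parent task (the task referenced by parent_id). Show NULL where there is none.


This is a self-join: tasks is joined to a second copy of itself, matching each row's parent_id to another row's id. Use LEFT JOIN so rows with parent_id=NULL are kept.
  - task 1 (Implement): parent_id=NULL -> NULL
  - task 2 (Test): parent_id=NULL -> NULL
  - task 3 (Setup): parent_id=NULL -> NULL
  - task 4 (Optimize): parent_id=1 -> Implement
  - task 5 (Deploy): parent_id=NULL -> NULL
  - task 6 (Design): parent_id=2 -> Test
  - task 7 (Refactor): parent_id=3 -> Setup
  - task 8 (Migrate): parent_id=NULL -> NULL
  - task 9 (Research): parent_id=4 -> Optimize

SQL:
SELECT a.name AS item, b.name AS parent
FROM tasks a
LEFT JOIN tasks b ON a.parent_id = b.id

Result:
item      | parent   
----------+----------
Implement | NULL     
Test      | NULL     
Setup     | NULL     
Optimize  | Implement
Deploy    | NULL     
Design    | Test     
Refactor  | Setup    
Migrate   | NULL     
Research  | Optimize 


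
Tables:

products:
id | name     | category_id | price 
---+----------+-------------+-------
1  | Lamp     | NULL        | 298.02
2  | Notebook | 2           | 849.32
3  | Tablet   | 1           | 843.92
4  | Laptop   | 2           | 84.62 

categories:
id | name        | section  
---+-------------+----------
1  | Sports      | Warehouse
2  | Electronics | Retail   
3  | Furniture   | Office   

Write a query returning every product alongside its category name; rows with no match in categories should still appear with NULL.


LEFT JOIN keeps every row from products (the left table); where category_id has no match in categories, the category columns become NULL. Walk through each product:
  - product 1 (Lamp): category_id=NULL, no match -> kept with NULL
  - product 2 (Notebook): category_id=2 -> matches Electronics
  - product 3 (Tablet): category_id=1 -> matches Sports
  - product 4 (Laptop): category_id=2 -> matches Electronics
All 4 rows appear; 1 has NULL category.

SQL:
SELECT a.name, b.name AS category
FROM products a
LEFT JOIN categories b ON a.category_id = b.id

Result:
name     | category   
---------+------------
Lamp     | NULL       
Notebook | Electronics
Tablet   | Sports     
Laptop   | Electronics


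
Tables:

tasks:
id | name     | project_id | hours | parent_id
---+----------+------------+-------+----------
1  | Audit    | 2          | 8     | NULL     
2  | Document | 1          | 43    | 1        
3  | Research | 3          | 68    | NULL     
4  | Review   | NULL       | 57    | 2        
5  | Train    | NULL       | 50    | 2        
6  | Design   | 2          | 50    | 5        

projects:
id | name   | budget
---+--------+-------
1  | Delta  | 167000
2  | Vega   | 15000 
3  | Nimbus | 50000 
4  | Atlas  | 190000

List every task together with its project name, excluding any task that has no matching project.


INNER JOIN keeps only tasks rows whose project_id matches an id in projects. Walk through each task:
  - task 1 (Audit): project_id=2 -> matches Vega
  - task 2 (Document): project_id=1 -> matches Delta
  - task 3 (Research): project_id=3 -> matches Nimbus
  - task 4 (Review): project_id=NULL, no match -> dropped
  - task 5 (Train): project_id=NULL, no match -> dropped
  - task 6 (Design): project_id=2 -> matches Vega
So 2 of 6 rows are dropped.

SQL:
SELECT a.name, b.name AS project
FROM tasks a
INNER JOIN projects b ON a.project_id = b.id

Result:
name     | project
---------+--------
Audit    | Vega   
Document | Delta  
Research | Nimbus 
Design   | Vega   


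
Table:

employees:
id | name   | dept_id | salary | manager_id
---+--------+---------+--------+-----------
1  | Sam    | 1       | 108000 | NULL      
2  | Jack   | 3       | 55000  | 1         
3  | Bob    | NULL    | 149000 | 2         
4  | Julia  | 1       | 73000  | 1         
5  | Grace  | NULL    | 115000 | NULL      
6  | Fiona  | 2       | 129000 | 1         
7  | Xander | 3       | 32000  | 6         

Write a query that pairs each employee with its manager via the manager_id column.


This is a self-join: employees is joined to a second copy of itself, matching each row's manager_id to another row's id. Use LEFT JOIN so rows with manager_id=NULL are kept.
  - employee 1 (Sam): manager_id=NULL -> NULL
  - employee 2 (Jack): manager_id=1 -> Sam
  - employee 3 (Bob): manager_id=2 -> Jack
  - employee 4 (Julia): manager_id=1 -> Sam
  - employee 5 (Grace): manager_id=NULL -> NULL
  - employee 6 (Fiona): manager_id=1 -> Sam
  - employee 7 (Xander): manager_id=6 -> Fiona

SQL:
SELECT a.name AS item, b.name AS manager
FROM employees a
LEFT JOIN employees b ON a.manager_id = b.id

Result:
item   | manager
-------+--------
Sam    | NULL   
Jack   | Sam    
Bob    | Jack   
Julia  | Sam    
Grace  | NULL   
Fiona  | Sam    
Xander | Fiona  
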